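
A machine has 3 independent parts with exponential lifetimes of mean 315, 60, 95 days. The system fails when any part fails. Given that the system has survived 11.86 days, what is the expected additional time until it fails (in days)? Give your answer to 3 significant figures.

32.9

First-failure rate Σλ = 1/315 + 1/60 + 1/95 = 0.0303676.
By memorylessness the expected residual is 1/Σλ = 32.9298 days, regardless of the 11.86 already elapsed.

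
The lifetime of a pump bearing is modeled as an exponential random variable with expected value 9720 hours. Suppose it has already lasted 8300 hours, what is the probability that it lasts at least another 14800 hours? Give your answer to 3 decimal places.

0.218

The rate is λ = 1/9720 = 0.000102881 per hour.
By the memoryless property, P(X > 8300+14800 | X > 8300) = P(X > 14800).
P(X > 14800) = e^(−1.5226) ≈ 0.218.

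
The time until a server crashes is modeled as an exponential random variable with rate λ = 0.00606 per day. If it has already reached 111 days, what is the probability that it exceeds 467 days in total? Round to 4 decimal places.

The exponential is memoryless, so the remaining time is again Exp(λ): the condition X > 111 is irrelevant.
P(X > 356) = e^(−2.1574) ≈ 0.1156.

0.1156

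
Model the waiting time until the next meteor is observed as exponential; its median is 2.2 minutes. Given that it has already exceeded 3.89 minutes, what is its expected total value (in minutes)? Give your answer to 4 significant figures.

7.064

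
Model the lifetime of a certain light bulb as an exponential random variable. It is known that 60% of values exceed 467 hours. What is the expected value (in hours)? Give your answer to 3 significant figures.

914

e^(−λ·467) = 0.60 ⇒ λ = −ln(0.60)/467 = 0.00109385.
Mean = 1/λ = 914.206 hours.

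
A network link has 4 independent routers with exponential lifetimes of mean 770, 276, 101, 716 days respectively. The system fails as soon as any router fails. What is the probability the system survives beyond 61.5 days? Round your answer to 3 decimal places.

0.369

The first failure time is exponential with rate Σλ_i = 1/770 + 1/276 + 1/101 + 1/716 = 0.0162195 per day.
P(min > 61.5) = e^(−0.0162195·61.5) = e^(−0.9975) ≈ 0.369.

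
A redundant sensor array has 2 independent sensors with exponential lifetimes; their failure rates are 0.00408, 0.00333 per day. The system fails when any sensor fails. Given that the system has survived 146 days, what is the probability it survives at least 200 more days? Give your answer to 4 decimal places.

Time to first failure ~ Exp(Σλ) with Σλ = 0.00741.
By memorylessness, P(T > 146+200 | T > 146) = P(T > 200) = e^(−0.00741·200) ≈ 0.2272.

0.2272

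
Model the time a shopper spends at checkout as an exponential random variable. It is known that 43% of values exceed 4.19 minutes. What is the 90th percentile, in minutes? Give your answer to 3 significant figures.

11.4

e^(−λ·4.19) = 0.43 ⇒ λ = −ln(0.43)/4.19 = 0.201425.
90th percentile: 1 − e^(−λt) = 0.9, t = −ln(0.1)/λ = 11.4315 minutes.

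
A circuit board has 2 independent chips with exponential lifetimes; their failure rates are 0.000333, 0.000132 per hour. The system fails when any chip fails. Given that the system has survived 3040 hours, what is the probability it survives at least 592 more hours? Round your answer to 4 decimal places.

Time to first failure ~ Exp(Σλ) with Σλ = 0.000465.
By memorylessness, P(T > 3040+592 | T > 3040) = P(T > 592) = e^(−0.000465·592) ≈ 0.7594.

0.7594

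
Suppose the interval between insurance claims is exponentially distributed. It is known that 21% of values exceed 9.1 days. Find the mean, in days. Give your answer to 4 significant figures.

e^(−λ·9.1) = 0.21 ⇒ λ = −ln(0.21)/9.1 = 0.1715.
Mean = 1/λ = 5.83091 days.

5.831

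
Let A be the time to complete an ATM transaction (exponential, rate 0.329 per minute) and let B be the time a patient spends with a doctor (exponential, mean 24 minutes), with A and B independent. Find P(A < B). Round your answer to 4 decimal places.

0.8876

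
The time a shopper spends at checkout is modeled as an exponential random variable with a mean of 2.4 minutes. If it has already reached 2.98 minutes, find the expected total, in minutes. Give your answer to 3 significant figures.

5.38

The rate is λ = 1/2.4 = 0.416667 per minute.
By memorylessness, E[X | X > 2.98] = 2.98 + 1/λ = 2.98 + 2.4 = 5.38 minutes.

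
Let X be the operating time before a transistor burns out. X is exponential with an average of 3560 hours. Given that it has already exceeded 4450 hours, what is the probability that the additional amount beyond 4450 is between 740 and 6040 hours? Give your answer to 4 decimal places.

0.6290

The rate is λ = 1/3560 = 0.000280899 per hour.
Memoryless: the residual past 4450 is again Exp(λ).
P(740 < residual < 6040) = e^(−λ·740) − e^(−λ·6040) = 0.81232 − 0.18330 ≈ 0.6290.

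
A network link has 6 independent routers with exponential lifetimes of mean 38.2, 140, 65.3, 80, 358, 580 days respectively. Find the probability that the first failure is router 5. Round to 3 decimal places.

0.043

Rates: λ_i = 1/mean_i → 0.026178, 0.00714286, 0.0153139, 0.0125, 0.0027933, 0.00172414; Σλ = 0.0656522.
P(router 5 first) = λ_5/Σλ = 0.0027933/0.0656522 ≈ 0.043.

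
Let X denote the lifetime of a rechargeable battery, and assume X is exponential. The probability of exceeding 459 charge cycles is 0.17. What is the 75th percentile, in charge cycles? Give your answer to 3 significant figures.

359

e^(−λ·459) = 0.17 ⇒ λ = −ln(0.17)/459 = 0.00386047.
75th percentile: 1 − e^(−λt) = 0.75, t = −ln(0.25)/λ = 359.1 charge cycles.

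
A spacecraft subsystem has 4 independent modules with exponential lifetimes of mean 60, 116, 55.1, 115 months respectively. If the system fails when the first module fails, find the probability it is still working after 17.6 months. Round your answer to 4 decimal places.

The first failure time is exponential with rate Σλ_i = 1/60 + 1/116 + 1/55.1 + 1/115 = 0.0521318 per month.
P(min > 17.6) = e^(−0.0521318·17.6) = e^(−0.91752) ≈ 0.3995.

0.3995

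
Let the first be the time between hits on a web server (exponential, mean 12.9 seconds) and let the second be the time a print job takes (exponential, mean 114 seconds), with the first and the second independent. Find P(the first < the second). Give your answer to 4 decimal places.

λ_1 = 1/12.9 = 0.0775194, λ_2 = 1/114 = 0.00877193.
For independent exponentials, P(the first < the second) = λ_1/(λ_1+λ_2) = 0.0775194/0.0862913 ≈ 0.8983.

0.8983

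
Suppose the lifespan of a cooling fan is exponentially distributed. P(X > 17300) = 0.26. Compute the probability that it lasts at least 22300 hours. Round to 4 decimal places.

e^(−λ·17300) = 0.26 ⇒ λ = −ln(0.26)/17300 = 0.0000778655.
P(X > 22300) = e^(−0.0000778655·22300) = e^(−1.7364) ≈ 0.1762.

0.1762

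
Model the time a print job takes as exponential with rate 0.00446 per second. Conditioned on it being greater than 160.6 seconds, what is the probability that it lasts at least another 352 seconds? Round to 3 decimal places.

By the memoryless property, P(X > 160.6+352 | X > 160.6) = P(X > 352).
P(X > 352) = e^(−1.5699) ≈ 0.208.

0.208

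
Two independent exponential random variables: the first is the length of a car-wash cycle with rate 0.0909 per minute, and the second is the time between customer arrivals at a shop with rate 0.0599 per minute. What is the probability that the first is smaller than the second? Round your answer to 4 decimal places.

λ_1 = 0.0909, λ_2 = 0.0599.
For independent exponentials, P(the first < the second) = λ_1/(λ_1+λ_2) = 0.0909/0.1508 ≈ 0.6028.

0.6028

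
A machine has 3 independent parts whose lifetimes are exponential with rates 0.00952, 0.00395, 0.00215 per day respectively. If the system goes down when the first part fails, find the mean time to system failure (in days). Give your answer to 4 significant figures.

64.02

The time to first failure is exponential with rate Σλ = 0.00952 + 0.00395 + 0.00215 = 0.01562.
E[min] = 1/Σλ = 1/0.01562 = 64.0205 days.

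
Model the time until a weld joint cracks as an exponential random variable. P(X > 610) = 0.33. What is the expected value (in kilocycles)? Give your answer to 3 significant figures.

e^(−λ·610) = 0.33 ⇒ λ = −ln(0.33)/610 = 0.00181748.
Mean = 1/λ = 550.212 kilocycles.

550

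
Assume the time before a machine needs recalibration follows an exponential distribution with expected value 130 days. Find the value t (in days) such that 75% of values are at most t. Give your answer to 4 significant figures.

180.2

The rate is λ = 1/130 = 0.00769231 per day.
Set 1 − e^(−λt) = 0.75, so t = −ln(0.25)/λ = 1.3863/0.00769231 ≈ 180.218 days.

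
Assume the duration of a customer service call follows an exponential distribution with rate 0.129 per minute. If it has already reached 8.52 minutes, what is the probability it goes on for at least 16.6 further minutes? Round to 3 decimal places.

By the memoryless property, P(X > 8.52+16.6 | X > 8.52) = P(X > 16.6).
P(X > 16.6) = e^(−2.1414) ≈ 0.117.

0.117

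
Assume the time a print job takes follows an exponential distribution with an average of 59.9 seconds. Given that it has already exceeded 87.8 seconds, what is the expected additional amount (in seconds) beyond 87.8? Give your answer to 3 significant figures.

The rate is λ = 1/59.9 = 0.0166945 per second.
By memorylessness, the remaining amount past any threshold is again Exp(λ) with mean 1/λ = 59.9 seconds.

59.9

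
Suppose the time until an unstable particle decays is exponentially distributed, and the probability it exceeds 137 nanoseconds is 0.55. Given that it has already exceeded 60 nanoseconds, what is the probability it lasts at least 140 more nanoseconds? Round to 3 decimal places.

From e^(−λ·137) = 0.55, λ = −ln(0.55)/137 = 0.00436377.
Memoryless: P(X > 60+140 | X > 60) = P(X > 140) = e^(−0.00436377·140) ≈ 0.543.

0.543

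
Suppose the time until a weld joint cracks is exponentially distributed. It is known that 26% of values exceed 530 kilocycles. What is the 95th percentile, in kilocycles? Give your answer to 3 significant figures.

1180

e^(−λ·530) = 0.26 ⇒ λ = −ln(0.26)/530 = 0.00254165.
95th percentile: 1 − e^(−λt) = 0.95, t = −ln(0.05)/λ = 1178.66 kilocycles.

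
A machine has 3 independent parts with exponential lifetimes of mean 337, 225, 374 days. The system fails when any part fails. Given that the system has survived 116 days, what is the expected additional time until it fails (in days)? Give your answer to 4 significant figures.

First-failure rate Σλ = 1/337 + 1/225 + 1/374 = 0.0100856.
By memorylessness the expected residual is 1/Σλ = 99.1513 days, regardless of the 116 already elapsed.

99.15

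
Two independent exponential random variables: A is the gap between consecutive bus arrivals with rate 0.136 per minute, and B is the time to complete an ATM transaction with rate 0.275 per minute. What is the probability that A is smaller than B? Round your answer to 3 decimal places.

0.331

λ_1 = 0.136, λ_2 = 0.275.
For independent exponentials, P(A < B) = λ_1/(λ_1+λ_2) = 0.136/0.411 ≈ 0.331.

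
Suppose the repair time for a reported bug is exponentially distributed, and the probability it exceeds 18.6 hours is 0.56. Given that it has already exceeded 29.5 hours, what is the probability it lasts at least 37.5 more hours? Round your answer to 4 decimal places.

From e^(−λ·18.6) = 0.56, λ = −ln(0.56)/18.6 = 0.031173.
Memoryless: P(X > 29.5+37.5 | X > 29.5) = P(X > 37.5) = e^(−0.031173·37.5) ≈ 0.3107.

0.3107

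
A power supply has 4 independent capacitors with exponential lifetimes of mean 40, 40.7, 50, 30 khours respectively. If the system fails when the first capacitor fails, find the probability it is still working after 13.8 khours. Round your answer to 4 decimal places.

The first failure time is exponential with rate Σλ_i = 1/40 + 1/40.7 + 1/50 + 1/30 = 0.102903 per khour.
P(min > 13.8) = e^(−0.102903·13.8) = e^(−1.4201) ≈ 0.2417.

0.2417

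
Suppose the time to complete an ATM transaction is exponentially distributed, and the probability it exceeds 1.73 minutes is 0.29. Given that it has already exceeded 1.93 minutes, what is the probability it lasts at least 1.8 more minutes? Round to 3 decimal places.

0.276

From e^(−λ·1.73) = 0.29, λ = −ln(0.29)/1.73 = 0.715534.
Memoryless: P(X > 1.93+1.8 | X > 1.93) = P(X > 1.8) = e^(−0.715534·1.8) ≈ 0.276.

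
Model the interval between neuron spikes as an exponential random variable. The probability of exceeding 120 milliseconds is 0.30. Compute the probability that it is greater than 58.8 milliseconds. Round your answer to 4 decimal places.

e^(−λ·120) = 0.30 ⇒ λ = −ln(0.30)/120 = 0.0100331.
P(X > 58.8) = e^(−0.0100331·58.8) = e^(−0.58995) ≈ 0.5544.

0.5544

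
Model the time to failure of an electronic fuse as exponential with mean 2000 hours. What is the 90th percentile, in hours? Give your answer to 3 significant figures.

4610

The rate is λ = 1/2000 = 0.0005 per hour.
Set 1 − e^(−λt) = 0.9, so t = −ln(0.1)/λ = 2.3026/0.0005 ≈ 4605.17 hours.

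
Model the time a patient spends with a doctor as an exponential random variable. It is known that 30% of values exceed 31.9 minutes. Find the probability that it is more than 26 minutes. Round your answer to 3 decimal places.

0.375

e^(−λ·31.9) = 0.30 ⇒ λ = −ln(0.30)/31.9 = 0.0377421.
P(X > 26) = e^(−0.0377421·26) = e^(−0.98129) ≈ 0.375.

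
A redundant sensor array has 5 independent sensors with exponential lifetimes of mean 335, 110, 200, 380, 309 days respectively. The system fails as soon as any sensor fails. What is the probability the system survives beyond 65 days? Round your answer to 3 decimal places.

0.225

The first failure time is exponential with rate Σλ_i = 1/335 + 1/110 + 1/200 + 1/380 + 1/309 = 0.0229438 per day.
P(min > 65) = e^(−0.0229438·65) = e^(−1.4913) ≈ 0.225.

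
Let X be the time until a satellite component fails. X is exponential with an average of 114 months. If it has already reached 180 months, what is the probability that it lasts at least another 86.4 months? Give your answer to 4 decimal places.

0.4687

The rate is λ = 1/114 = 0.00877193 per month.
The exponential is memoryless, so the remaining time is again Exp(λ): the condition X > 180 is irrelevant.
P(X > 86.4) = e^(−0.75789) ≈ 0.4687.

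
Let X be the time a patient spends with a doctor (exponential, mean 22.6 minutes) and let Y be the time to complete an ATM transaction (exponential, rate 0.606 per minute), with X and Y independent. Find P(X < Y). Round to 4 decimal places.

0.0680

λ_1 = 1/22.6 = 0.0442478, λ_2 = 0.606.
For independent exponentials, P(X < Y) = λ_1/(λ_1+λ_2) = 0.0442478/0.650248 ≈ 0.0680.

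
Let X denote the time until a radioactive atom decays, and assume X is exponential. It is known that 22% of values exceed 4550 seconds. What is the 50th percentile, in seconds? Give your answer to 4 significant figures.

2083

e^(−λ·4550) = 0.22 ⇒ λ = −ln(0.22)/4550 = 0.000332775.
50th percentile: 1 − e^(−λt) = 0.5, t = −ln(0.5)/λ = 2082.93 seconds.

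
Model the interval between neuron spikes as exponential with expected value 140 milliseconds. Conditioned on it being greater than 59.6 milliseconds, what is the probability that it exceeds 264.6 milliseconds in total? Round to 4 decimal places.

0.2312

The rate is λ = 1/140 = 0.00714286 per millisecond.
By the memoryless property, P(X > 59.6+205 | X > 59.6) = P(X > 205).
P(X > 205) = e^(−1.4643) ≈ 0.2312.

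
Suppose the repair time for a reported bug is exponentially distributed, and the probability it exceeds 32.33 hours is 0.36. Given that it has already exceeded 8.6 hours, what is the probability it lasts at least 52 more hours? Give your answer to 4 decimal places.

0.1934

From e^(−λ·32.33) = 0.36, λ = −ln(0.36)/32.33 = 0.0316007.
Memoryless: P(X > 8.6+52 | X > 8.6) = P(X > 52) = e^(−0.0316007·52) ≈ 0.1934.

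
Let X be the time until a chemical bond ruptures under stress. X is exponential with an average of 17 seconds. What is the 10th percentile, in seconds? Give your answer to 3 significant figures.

The rate is λ = 1/17 = 0.0588235 per second.
Set 1 − e^(−λt) = 0.1, so t = −ln(0.9)/λ = 0.10536/0.0588235 ≈ 1.79113 seconds.

1.79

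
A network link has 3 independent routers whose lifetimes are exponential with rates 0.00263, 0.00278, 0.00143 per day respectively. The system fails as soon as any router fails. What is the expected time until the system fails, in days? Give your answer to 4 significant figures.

146.2

The time to first failure is exponential with rate Σλ = 0.00263 + 0.00278 + 0.00143 = 0.00684.
E[min] = 1/Σλ = 1/0.00684 = 146.199 days.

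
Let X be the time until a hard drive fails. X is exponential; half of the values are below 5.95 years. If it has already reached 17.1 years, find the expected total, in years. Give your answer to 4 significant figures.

25.68

For an exponential, median = ln(2)/λ, so λ = ln 2 / 5.95 = 0.116495 per year.
By memorylessness, E[X | X > 17.1] = 17.1 + 1/λ = 17.1 + 8.58404 = 25.684 years.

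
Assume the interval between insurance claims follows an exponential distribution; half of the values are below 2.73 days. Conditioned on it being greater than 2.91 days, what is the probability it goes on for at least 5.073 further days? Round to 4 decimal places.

0.2758

For an exponential, median = ln(2)/λ, so λ = ln 2 / 2.73 = 0.2539 per day.
By the memoryless property, P(X > 2.91+5.073 | X > 2.91) = P(X > 5.073).
P(X > 5.073) = e^(−1.288) ≈ 0.2758.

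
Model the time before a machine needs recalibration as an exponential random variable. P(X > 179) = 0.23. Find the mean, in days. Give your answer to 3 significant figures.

122

e^(−λ·179) = 0.23 ⇒ λ = −ln(0.23)/179 = 0.00821048.
Mean = 1/λ = 121.796 days.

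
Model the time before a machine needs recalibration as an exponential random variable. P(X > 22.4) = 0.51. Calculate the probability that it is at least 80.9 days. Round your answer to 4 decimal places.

0.0879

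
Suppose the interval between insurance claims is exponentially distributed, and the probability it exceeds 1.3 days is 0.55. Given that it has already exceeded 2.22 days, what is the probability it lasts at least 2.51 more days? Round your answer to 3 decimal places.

From e^(−λ·1.3) = 0.55, λ = −ln(0.55)/1.3 = 0.459875.
Memoryless: P(X > 2.22+2.51 | X > 2.22) = P(X > 2.51) = e^(−0.459875·2.51) ≈ 0.315.

0.315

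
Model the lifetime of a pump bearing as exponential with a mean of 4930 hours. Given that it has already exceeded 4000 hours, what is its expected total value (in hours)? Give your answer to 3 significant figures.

8930

The rate is λ = 1/4930 = 0.00020284 per hour.
By memorylessness, E[X | X > 4000] = 4000 + 1/λ = 4000 + 4930 = 8930 hours.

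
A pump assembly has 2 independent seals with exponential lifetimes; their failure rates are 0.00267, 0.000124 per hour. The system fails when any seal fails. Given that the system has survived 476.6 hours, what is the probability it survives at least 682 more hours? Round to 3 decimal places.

Time to first failure ~ Exp(Σλ) with Σλ = 0.002794.
By memorylessness, P(T > 476.6+682 | T > 476.6) = P(T > 682) = e^(−0.002794·682) ≈ 0.149.

0.149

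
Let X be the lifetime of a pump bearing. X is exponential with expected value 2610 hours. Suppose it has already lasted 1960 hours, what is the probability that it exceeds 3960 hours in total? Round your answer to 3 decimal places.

The rate is λ = 1/2610 = 0.000383142 per hour.
By the memoryless property, P(X > 1960+2000 | X > 1960) = P(X > 2000).
P(X > 2000) = e^(−0.76628) ≈ 0.465.

0.465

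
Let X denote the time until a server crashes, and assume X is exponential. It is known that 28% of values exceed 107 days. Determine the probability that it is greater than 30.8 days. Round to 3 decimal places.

0.693

e^(−λ·107) = 0.28 ⇒ λ = −ln(0.28)/107 = 0.0118969.
P(X > 30.8) = e^(−0.0118969·30.8) = e^(−0.36642) ≈ 0.693.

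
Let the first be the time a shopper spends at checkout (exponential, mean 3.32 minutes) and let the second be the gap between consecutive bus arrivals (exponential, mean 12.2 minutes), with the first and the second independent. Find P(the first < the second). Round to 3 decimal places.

λ_1 = 1/3.32 = 0.301205, λ_2 = 1/12.2 = 0.0819672.
For independent exponentials, P(the first < the second) = λ_1/(λ_1+λ_2) = 0.301205/0.383172 ≈ 0.786.

0.786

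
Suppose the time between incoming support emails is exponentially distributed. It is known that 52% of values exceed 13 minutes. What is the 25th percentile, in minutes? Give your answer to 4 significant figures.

e^(−λ·13) = 0.52 ⇒ λ = −ln(0.52)/13 = 0.050302.
25th percentile: 1 − e^(−λt) = 0.25, t = −ln(0.75)/λ = 5.71909 minutes.

5.719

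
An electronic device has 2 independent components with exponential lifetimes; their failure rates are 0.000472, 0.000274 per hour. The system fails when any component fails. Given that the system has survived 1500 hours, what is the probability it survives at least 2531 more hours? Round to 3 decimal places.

0.151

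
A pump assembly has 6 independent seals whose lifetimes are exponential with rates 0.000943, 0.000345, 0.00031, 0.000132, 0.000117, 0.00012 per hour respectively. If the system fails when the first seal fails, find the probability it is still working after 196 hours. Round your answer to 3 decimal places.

The time to first failure is exponential with rate Σλ = 0.000943 + 0.000345 + 0.00031 + 0.000132 + 0.000117 + 0.00012 = 0.001967.
P(min > 196) = e^(−0.001967·196) = e^(−0.38553) ≈ 0.680.

0.680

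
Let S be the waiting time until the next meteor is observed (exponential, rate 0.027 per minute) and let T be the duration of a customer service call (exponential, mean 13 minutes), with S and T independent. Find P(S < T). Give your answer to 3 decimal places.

0.260

λ_1 = 0.027, λ_2 = 1/13 = 0.0769231.
For independent exponentials, P(S < T) = λ_1/(λ_1+λ_2) = 0.027/0.103923 ≈ 0.260.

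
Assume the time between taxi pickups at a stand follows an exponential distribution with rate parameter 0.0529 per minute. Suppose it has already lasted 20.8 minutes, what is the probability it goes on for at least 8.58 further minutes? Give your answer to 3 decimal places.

0.635

P(X > s+t | X > s) = e^(−λ(s+t))/e^(−λs) = e^(−λt), independent of s = 20.8.
P(X > 8.58) = e^(−0.45388) ≈ 0.635.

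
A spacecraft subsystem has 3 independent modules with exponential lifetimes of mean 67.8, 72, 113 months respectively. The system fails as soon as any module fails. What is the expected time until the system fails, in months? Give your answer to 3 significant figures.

The first failure time is exponential with rate Σλ_i = 1/67.8 + 1/72 + 1/113 = 0.0374877 per month.
E[min] = 1/Σλ = 1/0.0374877 = 26.6754 months.

26.7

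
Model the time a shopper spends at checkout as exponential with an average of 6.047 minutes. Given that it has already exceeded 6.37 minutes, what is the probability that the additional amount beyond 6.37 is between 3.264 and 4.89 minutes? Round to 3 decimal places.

The rate is λ = 1/6.047 = 0.165371 per minute.
Memoryless: the residual past 6.37 is again Exp(λ).
P(3.264 < residual < 4.89) = e^(−λ·3.264) − e^(−λ·4.89) = 0.58288 − 0.44545 ≈ 0.137.

0.137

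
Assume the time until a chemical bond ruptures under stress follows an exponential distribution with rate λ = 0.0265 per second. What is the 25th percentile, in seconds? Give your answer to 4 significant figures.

10.86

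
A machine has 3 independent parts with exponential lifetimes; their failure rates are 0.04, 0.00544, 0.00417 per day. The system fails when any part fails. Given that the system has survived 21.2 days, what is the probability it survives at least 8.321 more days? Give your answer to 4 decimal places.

Time to first failure ~ Exp(Σλ) with Σλ = 0.04961.
By memorylessness, P(T > 21.2+8.321 | T > 21.2) = P(T > 8.321) = e^(−0.04961·8.321) ≈ 0.6618.

0.6618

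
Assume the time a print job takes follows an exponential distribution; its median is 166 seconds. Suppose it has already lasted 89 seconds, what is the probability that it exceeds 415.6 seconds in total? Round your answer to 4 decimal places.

For an exponential, median = ln(2)/λ, so λ = ln 2 / 166 = 0.00417559 per second.
The exponential is memoryless, so the remaining time is again Exp(λ): the condition X > 89 is irrelevant.
P(X > 326.6) = e^(−1.3637) ≈ 0.2557.

0.2557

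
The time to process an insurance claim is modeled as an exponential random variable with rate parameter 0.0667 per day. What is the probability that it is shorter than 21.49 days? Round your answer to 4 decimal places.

P(X ≤ 21.49) = 1 − e^(−λ·21.49) = 1 − e^(−1.4334) ≈ 0.7615.

0.7615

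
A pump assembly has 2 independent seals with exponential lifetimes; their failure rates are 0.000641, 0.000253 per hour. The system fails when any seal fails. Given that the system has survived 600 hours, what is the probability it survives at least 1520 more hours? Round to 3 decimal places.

Time to first failure ~ Exp(Σλ) with Σλ = 0.000894.
By memorylessness, P(T > 600+1520 | T > 600) = P(T > 1520) = e^(−0.000894·1520) ≈ 0.257.

0.257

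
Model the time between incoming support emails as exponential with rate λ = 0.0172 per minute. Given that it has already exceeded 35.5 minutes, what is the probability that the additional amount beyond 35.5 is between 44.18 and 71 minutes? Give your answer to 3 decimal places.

Memoryless: the residual past 35.5 is again Exp(λ).
P(44.18 < residual < 71) = e^(−λ·44.18) − e^(−λ·71) = 0.46772 − 0.29488 ≈ 0.173.

0.173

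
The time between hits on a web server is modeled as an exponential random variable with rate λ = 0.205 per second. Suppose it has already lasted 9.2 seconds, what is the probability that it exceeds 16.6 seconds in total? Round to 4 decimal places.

0.2194

P(X > s+t | X > s) = e^(−λ(s+t))/e^(−λs) = e^(−λt), independent of s = 9.2.
P(X > 7.4) = e^(−1.517) ≈ 0.2194.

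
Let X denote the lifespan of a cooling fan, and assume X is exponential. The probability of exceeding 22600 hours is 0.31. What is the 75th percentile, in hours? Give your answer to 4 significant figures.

e^(−λ·22600) = 0.31 ⇒ λ = −ln(0.31)/22600 = 0.0000518223.
75th percentile: 1 − e^(−λt) = 0.75, t = −ln(0.25)/λ = 26750.9 hours.

26750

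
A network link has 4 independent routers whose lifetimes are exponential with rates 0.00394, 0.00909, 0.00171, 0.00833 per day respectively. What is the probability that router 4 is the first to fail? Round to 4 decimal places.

0.3611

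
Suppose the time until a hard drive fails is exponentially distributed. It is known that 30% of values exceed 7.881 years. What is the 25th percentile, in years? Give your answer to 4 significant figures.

1.883

e^(−λ·7.881) = 0.30 ⇒ λ = −ln(0.30)/7.881 = 0.152769.
25th percentile: 1 − e^(−λt) = 0.25, t = −ln(0.75)/λ = 1.88312 years.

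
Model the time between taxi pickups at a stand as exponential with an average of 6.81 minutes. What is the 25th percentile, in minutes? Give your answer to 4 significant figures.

The rate is λ = 1/6.81 = 0.146843 per minute.
Set 1 − e^(−λt) = 0.25, so t = −ln(0.75)/λ = 0.28768/0.146843 ≈ 1.95911 minutes.

1.959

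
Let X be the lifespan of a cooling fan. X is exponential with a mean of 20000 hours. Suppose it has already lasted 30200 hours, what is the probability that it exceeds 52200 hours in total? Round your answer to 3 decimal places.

0.333

The rate is λ = 1/20000 = 0.00005 per hour.
By the memoryless property, P(X > 30200+22000 | X > 30200) = P(X > 22000).
P(X > 22000) = e^(−1.1) ≈ 0.333.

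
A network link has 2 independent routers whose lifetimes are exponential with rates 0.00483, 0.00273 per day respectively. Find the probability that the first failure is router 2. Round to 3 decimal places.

0.361

The time to first failure is exponential with rate Σλ = 0.00483 + 0.00273 = 0.00756.
P(router 2 first) = λ_2/Σλ = 0.00273/0.00756 ≈ 0.361.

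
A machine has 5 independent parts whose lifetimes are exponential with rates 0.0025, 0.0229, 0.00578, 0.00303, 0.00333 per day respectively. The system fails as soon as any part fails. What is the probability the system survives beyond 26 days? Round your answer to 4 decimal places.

The time to first failure is exponential with rate Σλ = 0.0025 + 0.0229 + 0.00578 + 0.00303 + 0.00333 = 0.03754.
P(min > 26) = e^(−0.03754·26) = e^(−0.97604) ≈ 0.3768.

0.3768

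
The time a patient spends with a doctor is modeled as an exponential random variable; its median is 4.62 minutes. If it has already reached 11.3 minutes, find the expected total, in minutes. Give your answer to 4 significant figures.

For an exponential, median = ln(2)/λ, so λ = ln 2 / 4.62 = 0.150032 per minute.
By memorylessness, E[X | X > 11.3] = 11.3 + 1/λ = 11.3 + 6.66525 = 17.9653 minutes.

17.97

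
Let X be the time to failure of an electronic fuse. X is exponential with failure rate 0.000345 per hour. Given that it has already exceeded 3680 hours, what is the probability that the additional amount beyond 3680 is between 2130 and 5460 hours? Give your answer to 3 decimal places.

0.328

Memoryless: the residual past 3680 is again Exp(λ).
P(2130 < residual < 5460) = e^(−λ·2130) − e^(−λ·5460) = 0.47958 − 0.15203 ≈ 0.328.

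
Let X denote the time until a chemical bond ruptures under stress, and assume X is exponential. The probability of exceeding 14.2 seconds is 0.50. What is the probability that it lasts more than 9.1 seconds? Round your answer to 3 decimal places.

0.641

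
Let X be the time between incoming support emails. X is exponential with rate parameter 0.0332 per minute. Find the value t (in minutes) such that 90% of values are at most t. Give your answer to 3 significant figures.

69.4

Set 1 − e^(−λt) = 0.9, so t = −ln(0.1)/λ = 2.3026/0.0332 ≈ 69.355 minutes.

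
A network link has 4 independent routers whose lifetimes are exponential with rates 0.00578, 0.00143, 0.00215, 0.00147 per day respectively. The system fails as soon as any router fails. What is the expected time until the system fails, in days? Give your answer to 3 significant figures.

The time to first failure is exponential with rate Σλ = 0.00578 + 0.00143 + 0.00215 + 0.00147 = 0.01083.
E[min] = 1/Σλ = 1/0.01083 = 92.3361 days.

92.3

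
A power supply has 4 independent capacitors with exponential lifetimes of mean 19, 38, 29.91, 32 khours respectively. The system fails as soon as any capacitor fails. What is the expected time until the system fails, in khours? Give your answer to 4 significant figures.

6.962

The first failure time is exponential with rate Σλ_i = 1/19 + 1/38 + 1/29.91 + 1/32 = 0.143631 per khour.
E[min] = 1/Σλ = 1/0.143631 = 6.96229 khours.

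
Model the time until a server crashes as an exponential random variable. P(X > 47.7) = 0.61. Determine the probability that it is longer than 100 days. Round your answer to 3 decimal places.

0.355

e^(−λ·47.7) = 0.61 ⇒ λ = −ln(0.61)/47.7 = 0.0103626.
P(X > 100) = e^(−0.0103626·100) = e^(−1.0363) ≈ 0.355.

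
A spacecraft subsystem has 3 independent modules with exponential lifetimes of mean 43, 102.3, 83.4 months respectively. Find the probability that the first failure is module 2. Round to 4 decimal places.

0.2171

Rates: λ_i = 1/mean_i → 0.0232558, 0.00977517, 0.0119904; Σλ = 0.0450214.
P(module 2 first) = λ_2/Σλ = 0.00977517/0.0450214 ≈ 0.2171.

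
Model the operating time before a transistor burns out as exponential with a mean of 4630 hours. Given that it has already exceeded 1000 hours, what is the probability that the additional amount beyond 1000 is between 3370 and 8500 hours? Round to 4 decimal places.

The rate is λ = 1/4630 = 0.000215983 per hour.
Memoryless: the residual past 1000 is again Exp(λ).
P(3370 < residual < 8500) = e^(−λ·3370) − e^(−λ·8500) = 0.48294 − 0.15948 ≈ 0.3235.

0.3235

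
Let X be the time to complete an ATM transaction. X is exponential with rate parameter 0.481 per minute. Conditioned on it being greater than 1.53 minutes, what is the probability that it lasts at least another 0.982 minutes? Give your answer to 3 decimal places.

0.624

The exponential is memoryless, so the remaining time is again Exp(λ): the condition X > 1.53 is irrelevant.
P(X > 0.982) = e^(−0.47234) ≈ 0.624.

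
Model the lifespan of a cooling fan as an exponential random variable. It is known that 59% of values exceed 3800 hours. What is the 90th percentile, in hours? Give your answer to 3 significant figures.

e^(−λ·3800) = 0.59 ⇒ λ = −ln(0.59)/3800 = 0.000138851.
90th percentile: 1 − e^(−λt) = 0.9, t = −ln(0.1)/λ = 16583.2 hours.

16600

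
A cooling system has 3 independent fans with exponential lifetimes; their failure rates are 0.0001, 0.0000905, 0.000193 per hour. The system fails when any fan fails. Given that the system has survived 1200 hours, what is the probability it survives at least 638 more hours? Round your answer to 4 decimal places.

Time to first failure ~ Exp(Σλ) with Σλ = 0.0003835.
By memorylessness, P(T > 1200+638 | T > 1200) = P(T > 638) = e^(−0.0003835·638) ≈ 0.7830.

0.7830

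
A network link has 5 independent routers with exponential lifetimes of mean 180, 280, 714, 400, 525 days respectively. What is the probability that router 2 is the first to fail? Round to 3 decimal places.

0.239

Rates: λ_i = 1/mean_i → 0.00555556, 0.00357143, 0.00140056, 0.0025, 0.00190476; Σλ = 0.0149323.
P(router 2 first) = λ_2/Σλ = 0.00357143/0.0149323 ≈ 0.239.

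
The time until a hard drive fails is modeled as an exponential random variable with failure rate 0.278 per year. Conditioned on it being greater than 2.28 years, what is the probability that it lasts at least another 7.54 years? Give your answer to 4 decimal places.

0.1229

P(X > s+t | X > s) = e^(−λ(s+t))/e^(−λs) = e^(−λt), independent of s = 2.28.
P(X > 7.54) = e^(−2.0961) ≈ 0.1229.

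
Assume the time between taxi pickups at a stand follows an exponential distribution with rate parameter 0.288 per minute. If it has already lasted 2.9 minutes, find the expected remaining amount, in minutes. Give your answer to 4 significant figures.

3.472

By memorylessness, the remaining amount past any threshold is again Exp(λ) with mean 1/λ = 3.47222 minutes.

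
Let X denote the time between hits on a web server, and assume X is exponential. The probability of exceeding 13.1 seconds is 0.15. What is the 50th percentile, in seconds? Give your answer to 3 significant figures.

e^(−λ·13.1) = 0.15 ⇒ λ = −ln(0.15)/13.1 = 0.144818.
50th percentile: 1 − e^(−λt) = 0.5, t = −ln(0.5)/λ = 4.78632 seconds.

4.79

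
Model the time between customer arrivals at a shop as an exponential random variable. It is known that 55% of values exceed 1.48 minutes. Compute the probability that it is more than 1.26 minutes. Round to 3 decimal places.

e^(−λ·1.48) = 0.55 ⇒ λ = −ln(0.55)/1.48 = 0.403944.
P(X > 1.26) = e^(−0.403944·1.26) = e^(−0.50897) ≈ 0.601.

0.601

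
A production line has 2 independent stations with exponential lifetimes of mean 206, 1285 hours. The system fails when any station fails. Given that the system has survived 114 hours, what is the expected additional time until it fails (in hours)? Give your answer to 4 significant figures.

First-failure rate Σλ = 1/206 + 1/1285 = 0.00563258.
By memorylessness the expected residual is 1/Σλ = 177.539 hours, regardless of the 114 already elapsed.

177.5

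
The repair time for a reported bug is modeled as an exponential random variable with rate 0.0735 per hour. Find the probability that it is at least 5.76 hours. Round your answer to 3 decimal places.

P(X > 5.76) = e^(−λ·5.76) = e^(−0.42336) ≈ 0.655.

0.655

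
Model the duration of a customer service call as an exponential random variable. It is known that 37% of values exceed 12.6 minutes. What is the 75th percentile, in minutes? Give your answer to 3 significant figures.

17.6

e^(−λ·12.6) = 0.37 ⇒ λ = −ln(0.37)/12.6 = 0.0789089.
75th percentile: 1 − e^(−λt) = 0.75, t = −ln(0.25)/λ = 17.5683 minutes.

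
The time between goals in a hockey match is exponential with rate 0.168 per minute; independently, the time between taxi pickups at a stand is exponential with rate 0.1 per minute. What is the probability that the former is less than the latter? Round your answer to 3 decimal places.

0.627

λ_1 = 0.168, λ_2 = 0.1.
For independent exponentials, P(the former < the latter) = λ_1/(λ_1+λ_2) = 0.168/0.268 ≈ 0.627.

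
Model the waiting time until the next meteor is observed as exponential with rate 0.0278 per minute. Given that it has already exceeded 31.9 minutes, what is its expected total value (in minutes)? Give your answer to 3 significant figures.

By memorylessness, E[X | X > 31.9] = 31.9 + 1/λ = 31.9 + 35.9712 = 67.8712 minutes.

67.9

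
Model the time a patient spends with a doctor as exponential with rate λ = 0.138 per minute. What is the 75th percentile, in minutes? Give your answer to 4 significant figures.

Set 1 − e^(−λt) = 0.75, so t = −ln(0.25)/λ = 1.3863/0.138 ≈ 10.0456 minutes.

10.05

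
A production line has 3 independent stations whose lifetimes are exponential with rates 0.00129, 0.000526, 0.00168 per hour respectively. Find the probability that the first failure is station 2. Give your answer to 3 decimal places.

0.150

The time to first failure is exponential with rate Σλ = 0.00129 + 0.000526 + 0.00168 = 0.003496.
P(station 2 first) = λ_2/Σλ = 0.000526/0.003496 ≈ 0.150.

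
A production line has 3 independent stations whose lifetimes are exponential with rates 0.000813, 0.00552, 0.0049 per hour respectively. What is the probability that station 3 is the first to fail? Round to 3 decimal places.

The time to first failure is exponential with rate Σλ = 0.000813 + 0.00552 + 0.0049 = 0.011233.
P(station 3 first) = λ_3/Σλ = 0.0049/0.011233 ≈ 0.436.

0.436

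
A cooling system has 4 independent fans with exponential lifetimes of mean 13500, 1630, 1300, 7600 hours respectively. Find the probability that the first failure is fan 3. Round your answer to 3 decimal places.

0.484

Rates: λ_i = 1/mean_i → 0.0000740741, 0.000613497, 0.000769231, 0.000131579; Σλ = 0.00158838.
P(fan 3 first) = λ_3/Σλ = 0.000769231/0.00158838 ≈ 0.484.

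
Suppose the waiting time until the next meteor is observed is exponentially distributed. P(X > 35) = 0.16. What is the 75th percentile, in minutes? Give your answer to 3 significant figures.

e^(−λ·35) = 0.16 ⇒ λ = −ln(0.16)/35 = 0.0523595.
75th percentile: 1 − e^(−λt) = 0.75, t = −ln(0.25)/λ = 26.4765 minutes.

26.5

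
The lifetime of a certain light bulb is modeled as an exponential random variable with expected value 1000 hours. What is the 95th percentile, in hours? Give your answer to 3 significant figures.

3000

The rate is λ = 1/1000 = 0.001 per hour.
Set 1 − e^(−λt) = 0.95, so t = −ln(0.05)/λ = 2.9957/0.001 ≈ 2995.73 hours.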